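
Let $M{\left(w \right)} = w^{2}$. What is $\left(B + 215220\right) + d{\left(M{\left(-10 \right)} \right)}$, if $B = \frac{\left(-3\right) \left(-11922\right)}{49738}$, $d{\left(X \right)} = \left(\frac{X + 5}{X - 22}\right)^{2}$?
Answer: $\frac{278323194701}{1293188} \approx 2.1522 \cdot 10^{5}$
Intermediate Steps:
$d{\left(X \right)} = \frac{\left(5 + X\right)^{2}}{\left(-22 + X\right)^{2}}$ ($d{\left(X \right)} = \left(\frac{5 + X}{-22 + X}\right)^{2} = \frac{\left(5 + X\right)^{2}}{\left(-22 + X\right)^{2}}$)
$B = \frac{17883}{24869}$ ($B = 35766 \cdot \frac{1}{49738} = \frac{17883}{24869} \approx 0.71909$)
$\left(B + 215220\right) + d{\left(M{\left(-10 \right)} \right)} = \left(\frac{17883}{24869} + 215220\right) + \frac{\left(5 + \left(-10\right)^{2}\right)^{2}}{\left(-22 + \left(-10\right)^{2}\right)^{2}} = \frac{5352324063}{24869} + \frac{\left(5 + 100\right)^{2}}{\left(-22 + 100\right)^{2}} = \frac{5352324063}{24869} + \frac{105^{2}}{6084} = \frac{5352324063}{24869} + \frac{1}{6084} \cdot 11025 = \frac{5352324063}{24869} + \frac{1225}{676} = \frac{278323194701}{1293188}$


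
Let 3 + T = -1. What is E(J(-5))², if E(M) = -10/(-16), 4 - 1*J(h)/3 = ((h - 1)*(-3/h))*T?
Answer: 25/64 ≈ 0.39063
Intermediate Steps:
T = -4 (T = -3 - 1 = -4)
J(h) = 12 - 36*(-1 + h)/h (J(h) = 12 - 3*(h - 1)*(-3/h)*(-4) = 12 - 3*(-1 + h)*(-3/h)*(-4) = 12 - 3*(-3*(-1 + h)/h)*(-4) = 12 - 36*(-1 + h)/h)
E(M) = 5/8 (E(M) = -10*(-1/16) = 5/8)
E(J(-5))² = (5/8)² = 25/64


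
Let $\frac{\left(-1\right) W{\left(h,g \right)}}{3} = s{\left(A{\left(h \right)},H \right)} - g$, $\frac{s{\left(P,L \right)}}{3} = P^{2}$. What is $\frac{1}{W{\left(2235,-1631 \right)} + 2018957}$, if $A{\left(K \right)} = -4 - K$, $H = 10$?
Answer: $- \frac{1}{43104025} \approx -2.32 \cdot 10^{-8}$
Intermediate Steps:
$s{\left(P,L \right)} = 3 P^{2}$
$W{\left(h,g \right)} = - 9 \left(-4 - h\right)^{2} + 3 g$ ($W{\left(h,g \right)} = - 3 \left(3 \left(-4 - h\right)^{2} - g\right) = - 3 \left(- g + 3 \left(-4 - h\right)^{2}\right) = - 9 \left(-4 - h\right)^{2} + 3 g$)
$\frac{1}{W{\left(2235,-1631 \right)} + 2018957} = \frac{1}{\left(- 9 \left(4 + 2235\right)^{2} + 3 \left(-1631\right)\right) + 2018957} = \frac{1}{\left(- 9 \cdot 2239^{2} - 4893\right) + 2018957} = \frac{1}{\left(\left(-9\right) 5013121 - 4893\right) + 2018957} = \frac{1}{\left(-45118089 - 4893\right) + 2018957} = \frac{1}{-45122982 + 2018957} = \frac{1}{-43104025} = - \frac{1}{43104025}$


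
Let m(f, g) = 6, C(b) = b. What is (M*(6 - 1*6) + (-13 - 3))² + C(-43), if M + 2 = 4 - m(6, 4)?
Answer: 213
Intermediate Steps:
M = -4 (M = -2 + (4 - 1*6) = -2 + (4 - 6) = -2 - 2 = -4)
(M*(6 - 1*6) + (-13 - 3))² + C(-43) = (-4*(6 - 1*6) + (-13 - 3))² - 43 = (-4*(6 - 6) - 16)² - 43 = (-4*0 - 16)² - 43 = (0 - 16)² - 43 = (-16)² - 43 = 256 - 43 = 213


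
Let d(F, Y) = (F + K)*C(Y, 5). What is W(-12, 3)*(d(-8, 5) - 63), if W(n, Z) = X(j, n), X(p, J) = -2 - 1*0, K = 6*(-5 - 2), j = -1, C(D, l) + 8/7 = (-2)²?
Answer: 2882/7 ≈ 411.71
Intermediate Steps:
C(D, l) = 20/7 (C(D, l) = -8/7 + (-2)² = -8/7 + 4 = 20/7)
K = -42 (K = 6*(-7) = -42)
X(p, J) = -2 (X(p, J) = -2 + 0 = -2)
d(F, Y) = -120 + 20*F/7 (d(F, Y) = (F - 42)*(20/7) = (-42 + F)*(20/7) = -120 + 20*F/7)
W(n, Z) = -2
W(-12, 3)*(d(-8, 5) - 63) = -2*((-120 + (20/7)*(-8)) - 63) = -2*((-120 - 160/7) - 63) = -2*(-1000/7 - 63) = -2*(-1441/7) = 2882/7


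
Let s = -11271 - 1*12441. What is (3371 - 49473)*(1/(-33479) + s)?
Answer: 36598259366998/33479 ≈ 1.0932e+9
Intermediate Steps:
s = -23712 (s = -11271 - 12441 = -23712)
(3371 - 49473)*(1/(-33479) + s) = (3371 - 49473)*(1/(-33479) - 23712) = -46102*(-1/33479 - 23712) = -46102*(-793854049/33479) = 36598259366998/33479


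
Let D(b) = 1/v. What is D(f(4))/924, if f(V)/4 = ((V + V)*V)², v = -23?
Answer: -1/21252 ≈ -4.7054e-5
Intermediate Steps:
f(V) = 16*V⁴ (f(V) = 4*((V + V)*V)² = 4*((2*V)*V)² = 4*(2*V²)² = 4*(4*V⁴) = 16*V⁴)
D(b) = -1/23 (D(b) = 1/(-23) = -1/23)
D(f(4))/924 = -1/23/924 = -1/23*1/924 = -1/21252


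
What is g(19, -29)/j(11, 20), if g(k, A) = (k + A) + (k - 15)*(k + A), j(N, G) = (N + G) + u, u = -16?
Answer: -10/3 ≈ -3.3333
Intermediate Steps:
j(N, G) = -16 + G + N (j(N, G) = (N + G) - 16 = (G + N) - 16 = -16 + G + N)
g(k, A) = A + k + (-15 + k)*(A + k) (g(k, A) = (A + k) + (-15 + k)*(A + k) = A + k + (-15 + k)*(A + k))
g(19, -29)/j(11, 20) = (19² - 14*(-29) - 14*19 - 29*19)/(-16 + 20 + 11) = (361 + 406 - 266 - 551)/15 = -50*1/15 = -10/3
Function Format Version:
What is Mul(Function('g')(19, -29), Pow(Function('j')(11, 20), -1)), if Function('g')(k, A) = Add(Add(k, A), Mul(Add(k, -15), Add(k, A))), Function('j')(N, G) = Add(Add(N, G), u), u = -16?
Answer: Rational(-10, 3) ≈ -3.3333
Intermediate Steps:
Function('j')(N, G) = Add(-16, G, N) (Function('j')(N, G) = Add(Add(N, G), -16) = Add(Add(G, N), -16) = Add(-16, G, N))
Function('g')(k, A) = Add(A, k, Mul(Add(-15, k), Add(A, k))) (Function('g')(k, A) = Add(Add(A, k), Mul(Add(-15, k), Add(A, k))) = Add(A, k, Mul(Add(-15, k), Add(A, k))))
Mul(Function('g')(19, -29), Pow(Function('j')(11, 20), -1)) = Mul(Add(Pow(19, 2), Mul(-14, -29), Mul(-14, 19), Mul(-29, 19)), Pow(Add(-16, 20, 11), -1)) = Mul(Add(361, 406, -266, -551), Pow(15, -1)) = Mul(-50, Rational(1, 15)) = Rational(-10, 3)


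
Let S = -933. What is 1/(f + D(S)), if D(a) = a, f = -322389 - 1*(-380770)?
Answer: 1/57448 ≈ 1.7407e-5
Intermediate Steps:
f = 58381 (f = -322389 + 380770 = 58381)
1/(f + D(S)) = 1/(58381 - 933) = 1/57448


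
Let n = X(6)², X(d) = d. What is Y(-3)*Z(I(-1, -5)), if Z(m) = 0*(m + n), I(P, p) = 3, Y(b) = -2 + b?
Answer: 0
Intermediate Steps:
n = 36 (n = 6² = 36)
Z(m) = 0 (Z(m) = 0*(m + 36) = 0*(36 + m) = 0)
Y(-3)*Z(I(-1, -5)) = (-2 - 3)*0 = -5*0 = 0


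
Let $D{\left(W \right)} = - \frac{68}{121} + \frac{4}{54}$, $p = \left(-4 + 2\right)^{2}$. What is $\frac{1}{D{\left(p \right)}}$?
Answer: $- \frac{3267}{1594} \approx -2.0496$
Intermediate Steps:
$p = 4$ ($p = \left(-2\right)^{2} = 4$)
$D{\left(W \right)} = - \frac{1594}{3267}$ ($D{\left(W \right)} = \left(-68\right) \frac{1}{121} + 4 \cdot \frac{1}{54} = - \frac{68}{121} + \frac{2}{27} = - \frac{1594}{3267}$)
$\frac{1}{D{\left(p \right)}} = \frac{1}{- \frac{1594}{3267}} = - \frac{3267}{1594}$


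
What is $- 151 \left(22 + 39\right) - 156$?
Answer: $-9367$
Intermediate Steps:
$- 151 \left(22 + 39\right) - 156 = \left(-151\right) 61 - 156 = -9211 - 156 = -9367$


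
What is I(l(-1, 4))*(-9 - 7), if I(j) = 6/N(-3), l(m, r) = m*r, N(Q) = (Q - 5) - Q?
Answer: 96/5 ≈ 19.200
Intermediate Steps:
N(Q) = -5 (N(Q) = (-5 + Q) - Q = -5)
I(j) = -6/5 (I(j) = 6/(-5) = 6*(-1/5) = -6/5)
I(l(-1, 4))*(-9 - 7) = -6*(-9 - 7)/5 = -6/5*(-16) = 96/5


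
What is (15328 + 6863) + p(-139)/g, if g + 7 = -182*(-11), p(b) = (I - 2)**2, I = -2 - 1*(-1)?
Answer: 14757018/665 ≈ 22191.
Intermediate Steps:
I = -1 (I = -2 + 1 = -1)
p(b) = 9 (p(b) = (-1 - 2)**2 = (-3)**2 = 9)
g = 1995 (g = -7 - 182*(-11) = -7 + 2002 = 1995)
(15328 + 6863) + p(-139)/g = (15328 + 6863) + 9/1995 = 22191 + 9*(1/1995) = 22191 + 3/665 = 14757018/665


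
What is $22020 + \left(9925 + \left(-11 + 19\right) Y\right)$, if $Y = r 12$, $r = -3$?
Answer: $31657$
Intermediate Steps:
$Y = -36$ ($Y = \left(-3\right) 12 = -36$)
$22020 + \left(9925 + \left(-11 + 19\right) Y\right) = 22020 + \left(9925 + \left(-11 + 19\right) \left(-36\right)\right) = 22020 + \left(9925 + 8 \left(-36\right)\right) = 22020 + \left(9925 - 288\right) = 22020 + 9637 = 31657$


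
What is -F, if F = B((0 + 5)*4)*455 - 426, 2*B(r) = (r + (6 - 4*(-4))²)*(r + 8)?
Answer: -3210054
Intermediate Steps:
B(r) = (8 + r)*(484 + r)/2 (B(r) = ((r + (6 - 4*(-4))²)*(r + 8))/2 = ((r + (6 + 16)²)*(8 + r))/2 = ((r + 22²)*(8 + r))/2 = ((r + 484)*(8 + r))/2 = ((484 + r)*(8 + r))/2 = ((8 + r)*(484 + r))/2 = (8 + r)*(484 + r)/2)
F = 3210054 (F = (1936 + ((0 + 5)*4)²/2 + 246*((0 + 5)*4))*455 - 426 = (1936 + (5*4)²/2 + 246*(5*4))*455 - 426 = (1936 + (½)*20² + 246*20)*455 - 426 = (1936 + (½)*400 + 4920)*455 - 426 = (1936 + 200 + 4920)*455 - 426 = 7056*455 - 426 = 3210480 - 426 = 3210054)
-F = -1*3210054 = -3210054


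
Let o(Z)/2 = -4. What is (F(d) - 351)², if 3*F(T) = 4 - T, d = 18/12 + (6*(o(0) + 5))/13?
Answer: 744034729/6084 ≈ 1.2229e+5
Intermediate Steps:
o(Z) = -8 (o(Z) = 2*(-4) = -8)
d = 3/26 (d = 18/12 + (6*(-8 + 5))/13 = 18*(1/12) + (6*(-3))*(1/13) = 3/2 - 18*1/13 = 3/2 - 18/13 = 3/26 ≈ 0.11538)
F(T) = 4/3 - T/3 (F(T) = (4 - T)/3 = 4/3 - T/3)
(F(d) - 351)² = ((4/3 - ⅓*3/26) - 351)² = ((4/3 - 1/26) - 351)² = (101/78 - 351)² = (-27277/78)² = 744034729/6084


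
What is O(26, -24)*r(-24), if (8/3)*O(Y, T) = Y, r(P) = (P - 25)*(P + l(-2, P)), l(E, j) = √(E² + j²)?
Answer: 11466 - 1911*√145/2 ≈ -39.744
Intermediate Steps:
r(P) = (-25 + P)*(P + √(4 + P²)) (r(P) = (P - 25)*(P + √((-2)² + P²)) = (-25 + P)*(P + √(4 + P²)))
O(Y, T) = 3*Y/8
O(26, -24)*r(-24) = ((3/8)*26)*((-24)² - 25*(-24) - 25*√(4 + (-24)²) - 24*√(4 + (-24)²)) = 39*(576 + 600 - 25*√(4 + 576) - 24*√(4 + 576))/4 = 39*(576 + 600 - 50*√145 - 48*√145)/4 = 39*(1176 - 98*√145)/4 = 11466 - 1911*√145/2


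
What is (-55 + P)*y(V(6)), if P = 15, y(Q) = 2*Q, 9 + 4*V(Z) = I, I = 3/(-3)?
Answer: 200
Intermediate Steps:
I = -1 (I = 3*(-⅓) = -1)
V(Z) = -5/2 (V(Z) = -9/4 + (¼)*(-1) = -9/4 - ¼ = -5/2)
(-55 + P)*y(V(6)) = (-55 + 15)*(2*(-5/2)) = -40*(-5) = 200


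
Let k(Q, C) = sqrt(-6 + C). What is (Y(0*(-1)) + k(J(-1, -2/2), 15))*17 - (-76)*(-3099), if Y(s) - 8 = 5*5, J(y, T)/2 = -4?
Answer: -234912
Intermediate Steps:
J(y, T) = -8 (J(y, T) = 2*(-4) = -8)
Y(s) = 33 (Y(s) = 8 + 5*5 = 8 + 25 = 33)
(Y(0*(-1)) + k(J(-1, -2/2), 15))*17 - (-76)*(-3099) = (33 + sqrt(-6 + 15))*17 - (-76)*(-3099) = (33 + sqrt(9))*17 - 1*235524 = (33 + 3)*17 - 235524 = 36*17 - 235524 = 612 - 235524 = -234912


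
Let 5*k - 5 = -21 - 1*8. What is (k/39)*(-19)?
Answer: 152/65 ≈ 2.3385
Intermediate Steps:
k = -24/5 (k = 1 + (-21 - 1*8)/5 = 1 + (-21 - 8)/5 = 1 + (⅕)*(-29) = 1 - 29/5 = -24/5 ≈ -4.8000)
(k/39)*(-19) = -24/5/39*(-19) = -24/5*1/39*(-19) = -8/65*(-19) = 152/65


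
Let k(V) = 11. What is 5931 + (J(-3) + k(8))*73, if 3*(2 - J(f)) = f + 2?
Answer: 20713/3 ≈ 6904.3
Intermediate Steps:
J(f) = 4/3 - f/3 (J(f) = 2 - (f + 2)/3 = 2 - (2 + f)/3 = 2 + (-⅔ - f/3) = 4/3 - f/3)
5931 + (J(-3) + k(8))*73 = 5931 + ((4/3 - ⅓*(-3)) + 11)*73 = 5931 + ((4/3 + 1) + 11)*73 = 5931 + (7/3 + 11)*73 = 5931 + (40/3)*73 = 5931 + 2920/3 = 20713/3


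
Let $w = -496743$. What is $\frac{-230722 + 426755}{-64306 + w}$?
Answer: $- \frac{196033}{561049} \approx -0.3494$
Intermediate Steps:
$\frac{-230722 + 426755}{-64306 + w} = \frac{-230722 + 426755}{-64306 - 496743} = \frac{196033}{-561049} = 196033 \left(- \frac{1}{561049}\right) = - \frac{196033}{561049}$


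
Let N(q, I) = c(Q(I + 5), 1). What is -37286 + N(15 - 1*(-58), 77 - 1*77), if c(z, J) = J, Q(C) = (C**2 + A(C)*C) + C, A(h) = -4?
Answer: -37285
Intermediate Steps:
Q(C) = C**2 - 3*C (Q(C) = (C**2 - 4*C) + C = C**2 - 3*C)
N(q, I) = 1
-37286 + N(15 - 1*(-58), 77 - 1*77) = -37286 + 1 = -37285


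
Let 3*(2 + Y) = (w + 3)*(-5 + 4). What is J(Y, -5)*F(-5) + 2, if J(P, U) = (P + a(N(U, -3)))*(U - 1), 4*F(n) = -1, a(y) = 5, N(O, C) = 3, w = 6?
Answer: 2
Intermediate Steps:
F(n) = -¼ (F(n) = (¼)*(-1) = -¼)
Y = -5 (Y = -2 + ((6 + 3)*(-5 + 4))/3 = -2 + (9*(-1))/3 = -2 + (⅓)*(-9) = -2 - 3 = -5)
J(P, U) = (-1 + U)*(5 + P) (J(P, U) = (P + 5)*(U - 1) = (5 + P)*(-1 + U) = (-1 + U)*(5 + P))
J(Y, -5)*F(-5) + 2 = (-5 - 1*(-5) + 5*(-5) - 5*(-5))*(-¼) + 2 = (-5 + 5 - 25 + 25)*(-¼) + 2 = 0*(-¼) + 2 = 0 + 2 = 2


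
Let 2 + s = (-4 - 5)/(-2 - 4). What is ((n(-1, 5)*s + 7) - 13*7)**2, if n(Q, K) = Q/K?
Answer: 703921/100 ≈ 7039.2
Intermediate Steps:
s = -1/2 (s = -2 + (-4 - 5)/(-2 - 4) = -2 - 9/(-6) = -2 - 9*(-1/6) = -2 + 3/2 = -1/2 ≈ -0.50000)
((n(-1, 5)*s + 7) - 13*7)**2 = ((-1/5*(-1/2) + 7) - 13*7)**2 = ((-1*1/5*(-1/2) + 7) - 91)**2 = ((-1/5*(-1/2) + 7) - 91)**2 = ((1/10 + 7) - 91)**2 = (71/10 - 91)**2 = (-839/10)**2 = 703921/100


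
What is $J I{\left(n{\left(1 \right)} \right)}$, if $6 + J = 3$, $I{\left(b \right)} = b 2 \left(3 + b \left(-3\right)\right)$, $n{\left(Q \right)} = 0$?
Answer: $0$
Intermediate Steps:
$I{\left(b \right)} = 2 b \left(3 - 3 b\right)$
$J = -3$ ($J = -6 + 3 = -3$)
$J I{\left(n{\left(1 \right)} \right)} = - 3 \cdot 6 \cdot 0 \left(1 - 0\right) = - 3 \cdot 6 \cdot 0 \left(1 + 0\right) = - 3 \cdot 6 \cdot 0 \cdot 1 = \left(-3\right) 0 = 0$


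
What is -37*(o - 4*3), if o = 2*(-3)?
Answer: 666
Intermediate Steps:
o = -6
-37*(o - 4*3) = -37*(-6 - 4*3) = -37*(-6 - 12) = -37*(-18) = 666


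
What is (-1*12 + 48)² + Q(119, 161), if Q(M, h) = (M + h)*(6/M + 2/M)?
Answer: 22352/17 ≈ 1314.8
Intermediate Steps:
Q(M, h) = 8*(M + h)/M (Q(M, h) = (M + h)*(8/M) = 8*(M + h)/M)
(-1*12 + 48)² + Q(119, 161) = (-1*12 + 48)² + (8 + 8*161/119) = (-12 + 48)² + (8 + 8*161*(1/119)) = 36² + (8 + 184/17) = 1296 + 320/17 = 22352/17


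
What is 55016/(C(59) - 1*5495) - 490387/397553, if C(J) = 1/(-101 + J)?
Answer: -1031791491733/91751654423 ≈ -11.245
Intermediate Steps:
55016/(C(59) - 1*5495) - 490387/397553 = 55016/(1/(-101 + 59) - 1*5495) - 490387/397553 = 55016/(1/(-42) - 5495) - 490387*1/397553 = 55016/(-1/42 - 5495) - 490387/397553 = 55016/(-230791/42) - 490387/397553 = 55016*(-42/230791) - 490387/397553 = -2310672/230791 - 490387/397553 = -1031791491733/91751654423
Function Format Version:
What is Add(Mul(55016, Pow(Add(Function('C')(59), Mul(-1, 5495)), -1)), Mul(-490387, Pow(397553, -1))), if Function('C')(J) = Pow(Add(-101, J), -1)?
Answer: Rational(-1031791491733, 91751654423) ≈ -11.245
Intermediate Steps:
Add(Mul(55016, Pow(Add(Function('C')(59), Mul(-1, 5495)), -1)), Mul(-490387, Pow(397553, -1))) = Add(Mul(55016, Pow(Add(Pow(Add(-101, 59), -1), Mul(-1, 5495)), -1)), Mul(-490387, Pow(397553, -1))) = Add(Mul(55016, Pow(Add(Pow(-42, -1), -5495), -1)), Mul(-490387, Rational(1, 397553))) = Add(Mul(55016, Pow(Add(Rational(-1, 42), -5495), -1)), Rational(-490387, 397553)) = Add(Mul(55016, Pow(Rational(-230791, 42), -1)), Rational(-490387, 397553)) = Add(Mul(55016, Rational(-42, 230791)), Rational(-490387, 397553)) = Add(Rational(-2310672, 230791), Rational(-490387, 397553)) = Rational(-1031791491733, 91751654423)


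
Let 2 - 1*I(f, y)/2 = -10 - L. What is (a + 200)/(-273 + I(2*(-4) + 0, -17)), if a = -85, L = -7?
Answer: -115/263 ≈ -0.43726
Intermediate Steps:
I(f, y) = 10 (I(f, y) = 4 - 2*(-10 - 1*(-7)) = 4 - 2*(-10 + 7) = 4 - 2*(-3) = 4 + 6 = 10)
(a + 200)/(-273 + I(2*(-4) + 0, -17)) = (-85 + 200)/(-273 + 10) = 115/(-263) = 115*(-1/263) = -115/263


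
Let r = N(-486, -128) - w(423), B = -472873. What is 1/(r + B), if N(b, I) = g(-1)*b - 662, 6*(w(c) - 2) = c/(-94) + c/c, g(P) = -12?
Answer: -12/5612453 ≈ -2.1381e-6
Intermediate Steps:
w(c) = 13/6 - c/564 (w(c) = 2 + (c/(-94) + c/c)/6 = 2 + (c*(-1/94) + 1)/6 = 2 + (-c/94 + 1)/6 = 2 + (1 - c/94)/6 = 2 + (⅙ - c/564) = 13/6 - c/564)
N(b, I) = -662 - 12*b (N(b, I) = -12*b - 662 = -662 - 12*b)
r = 62023/12 (r = (-662 - 12*(-486)) - (13/6 - 1/564*423) = (-662 + 5832) - (13/6 - ¾) = 5170 - 1*17/12 = 5170 - 17/12 = 62023/12 ≈ 5168.6)
1/(r + B) = 1/(62023/12 - 472873) = 1/(-5612453/12) = -12/5612453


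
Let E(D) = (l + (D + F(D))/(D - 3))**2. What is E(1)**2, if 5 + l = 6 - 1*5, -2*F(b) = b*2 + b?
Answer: 50625/256 ≈ 197.75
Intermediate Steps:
F(b) = -3*b/2 (F(b) = -(b*2 + b)/2 = -(2*b + b)/2 = -3*b/2)
l = -4 (l = -5 + (6 - 1*5) = -5 + (6 - 5) = -5 + 1 = -4)
E(D) = (-4 - D/(2*(-3 + D)))**2 (E(D) = (-4 + (D - 3*D/2)/(D - 3))**2 = (-4 + (-D/2)/(-3 + D))**2 = (-4 - D/(2*(-3 + D)))**2)
E(1)**2 = (9*(8 - 3*1)**2/(4*(-3 + 1)**2))**2 = ((9/4)*(8 - 3)**2/(-2)**2)**2 = ((9/4)*(1/4)*5**2)**2 = ((9/4)*(1/4)*25)**2 = (225/16)**2 = 50625/256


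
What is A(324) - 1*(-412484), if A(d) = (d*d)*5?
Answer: 937364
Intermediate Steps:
A(d) = 5*d² (A(d) = d²*5 = 5*d²)
A(324) - 1*(-412484) = 5*324² - 1*(-412484) = 5*104976 + 412484 = 524880 + 412484 = 937364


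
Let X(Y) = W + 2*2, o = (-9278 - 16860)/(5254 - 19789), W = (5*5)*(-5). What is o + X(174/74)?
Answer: -1732597/14535 ≈ -119.20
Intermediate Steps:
W = -125 (W = 25*(-5) = -125)
o = 26138/14535 (o = -26138/(-14535) = -26138*(-1/14535) = 26138/14535 ≈ 1.7983)
X(Y) = -121 (X(Y) = -125 + 2*2 = -125 + 4 = -121)
o + X(174/74) = 26138/14535 - 121 = -1732597/14535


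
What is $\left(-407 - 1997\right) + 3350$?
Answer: $946$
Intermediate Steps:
$\left(-407 - 1997\right) + 3350 = -2404 + 3350 = 946$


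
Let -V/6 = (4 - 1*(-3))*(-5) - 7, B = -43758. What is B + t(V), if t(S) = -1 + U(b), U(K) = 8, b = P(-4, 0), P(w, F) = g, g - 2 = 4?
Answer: -43751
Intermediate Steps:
g = 6 (g = 2 + 4 = 6)
P(w, F) = 6
b = 6
V = 252 (V = -6*((4 - 1*(-3))*(-5) - 7) = -6*((4 + 3)*(-5) - 7) = -6*(7*(-5) - 7) = -6*(-35 - 7) = -6*(-42) = 252)
t(S) = 7 (t(S) = -1 + 8 = 7)
B + t(V) = -43758 + 7 = -43751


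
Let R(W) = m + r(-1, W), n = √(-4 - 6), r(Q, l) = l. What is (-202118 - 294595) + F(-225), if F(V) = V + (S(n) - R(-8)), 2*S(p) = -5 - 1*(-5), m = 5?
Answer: -496935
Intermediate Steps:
n = I*√10 (n = √(-10) = I*√10 ≈ 3.1623*I)
S(p) = 0 (S(p) = (-5 - 1*(-5))/2 = (-5 + 5)/2 = (½)*0 = 0)
R(W) = 5 + W
F(V) = 3 + V (F(V) = V + (0 - (5 - 8)) = V + (0 - 1*(-3)) = V + (0 + 3) = V + 3 = 3 + V)
(-202118 - 294595) + F(-225) = (-202118 - 294595) + (3 - 225) = -496713 - 222 = -496935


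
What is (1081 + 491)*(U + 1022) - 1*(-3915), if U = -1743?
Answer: -1129497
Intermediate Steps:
(1081 + 491)*(U + 1022) - 1*(-3915) = (1081 + 491)*(-1743 + 1022) - 1*(-3915) = 1572*(-721) + 3915 = -1133412 + 3915 = -1129497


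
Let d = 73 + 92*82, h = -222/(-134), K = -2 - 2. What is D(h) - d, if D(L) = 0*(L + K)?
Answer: -7617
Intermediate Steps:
K = -4
h = 111/67 (h = -222*(-1/134) = 111/67 ≈ 1.6567)
d = 7617 (d = 73 + 7544 = 7617)
D(L) = 0 (D(L) = 0*(L - 4) = 0*(-4 + L) = 0)
D(h) - d = 0 - 1*7617 = 0 - 7617 = -7617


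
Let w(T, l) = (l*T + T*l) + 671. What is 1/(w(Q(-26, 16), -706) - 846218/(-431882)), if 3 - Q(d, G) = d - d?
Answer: -215941/769406556 ≈ -0.00028066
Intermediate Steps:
Q(d, G) = 3 (Q(d, G) = 3 - (d - d) = 3 - 1*0 = 3 + 0 = 3)
w(T, l) = 671 + 2*T*l (w(T, l) = (T*l + T*l) + 671 = 2*T*l + 671 = 671 + 2*T*l)
1/(w(Q(-26, 16), -706) - 846218/(-431882)) = 1/((671 + 2*3*(-706)) - 846218/(-431882)) = 1/((671 - 4236) - 846218*(-1/431882)) = 1/(-3565 + 423109/215941) = 1/(-769406556/215941) = -215941/769406556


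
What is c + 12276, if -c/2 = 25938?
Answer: -39600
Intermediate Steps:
c = -51876 (c = -2*25938 = -51876)
c + 12276 = -51876 + 12276 = -39600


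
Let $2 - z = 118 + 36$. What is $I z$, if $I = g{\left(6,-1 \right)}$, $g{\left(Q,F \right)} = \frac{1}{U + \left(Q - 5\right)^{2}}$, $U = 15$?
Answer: $- \frac{19}{2} \approx -9.5$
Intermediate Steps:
$g{\left(Q,F \right)} = \frac{1}{15 + \left(-5 + Q\right)^{2}}$ ($g{\left(Q,F \right)} = \frac{1}{15 + \left(Q - 5\right)^{2}} = \frac{1}{15 + \left(-5 + Q\right)^{2}}$)
$z = -152$ ($z = 2 - \left(118 + 36\right) = 2 - 154 = -152$)
$I = \frac{1}{16}$ ($I = \frac{1}{15 + \left(-5 + 6\right)^{2}} = \frac{1}{15 + 1^{2}} = \frac{1}{15 + 1} = \frac{1}{16} \approx 0.0625$)
$I z = \frac{1}{16} \left(-152\right) = - \frac{19}{2}$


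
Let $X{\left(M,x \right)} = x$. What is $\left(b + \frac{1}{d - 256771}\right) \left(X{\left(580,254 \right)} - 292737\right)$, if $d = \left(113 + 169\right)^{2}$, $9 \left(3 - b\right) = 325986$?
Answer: $\frac{5632759957884002}{531741} \approx 1.0593 \cdot 10^{10}$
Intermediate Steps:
$b = - \frac{108653}{3}$ ($b = 3 - \frac{108662}{3} = - \frac{108653}{3} \approx -36218.0$)
$d = 79524$ ($d = 282^{2} = 79524$)
$\left(b + \frac{1}{d - 256771}\right) \left(X{\left(580,254 \right)} - 292737\right) = \left(- \frac{108653}{3} + \frac{1}{79524 - 256771}\right) \left(254 - 292737\right) = \left(- \frac{108653}{3} + \frac{1}{-177247}\right) \left(-292483\right) = \left(- \frac{108653}{3} - \frac{1}{177247}\right) \left(-292483\right) = \left(- \frac{19258418294}{531741}\right) \left(-292483\right) = \frac{5632759957884002}{531741}$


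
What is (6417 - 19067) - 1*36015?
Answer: -48665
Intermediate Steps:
(6417 - 19067) - 1*36015 = -12650 - 36015 = -48665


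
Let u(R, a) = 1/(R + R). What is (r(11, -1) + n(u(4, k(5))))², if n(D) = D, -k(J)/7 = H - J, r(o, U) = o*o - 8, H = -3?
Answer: 819025/64 ≈ 12797.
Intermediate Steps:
r(o, U) = -8 + o² (r(o, U) = o² - 8 = -8 + o²)
k(J) = 21 + 7*J (k(J) = -7*(-3 - J) = 21 + 7*J)
u(R, a) = 1/(2*R)
(r(11, -1) + n(u(4, k(5))))² = ((-8 + 11²) + (½)/4)² = ((-8 + 121) + (½)*(¼))² = (113 + ⅛)² = (905/8)² = 819025/64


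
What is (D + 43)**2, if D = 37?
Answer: 6400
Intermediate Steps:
(D + 43)**2 = (37 + 43)**2 = 80**2 = 6400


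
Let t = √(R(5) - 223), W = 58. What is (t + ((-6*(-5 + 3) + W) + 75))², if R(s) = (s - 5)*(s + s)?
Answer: (145 + I*√223)² ≈ 20802.0 + 4330.6*I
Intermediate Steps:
R(s) = 2*s*(-5 + s) (R(s) = (-5 + s)*(2*s) = 2*s*(-5 + s))
t = I*√223 (t = √(2*5*(-5 + 5) - 223) = √(2*5*0 - 223) = √(0 - 223) = √(-223) = I*√223 ≈ 14.933*I)
(t + ((-6*(-5 + 3) + W) + 75))² = (I*√223 + ((-6*(-5 + 3) + 58) + 75))² = (I*√223 + ((-6*(-2) + 58) + 75))² = (I*√223 + ((12 + 58) + 75))² = (I*√223 + (70 + 75))² = (I*√223 + 145)² = (145 + I*√223)²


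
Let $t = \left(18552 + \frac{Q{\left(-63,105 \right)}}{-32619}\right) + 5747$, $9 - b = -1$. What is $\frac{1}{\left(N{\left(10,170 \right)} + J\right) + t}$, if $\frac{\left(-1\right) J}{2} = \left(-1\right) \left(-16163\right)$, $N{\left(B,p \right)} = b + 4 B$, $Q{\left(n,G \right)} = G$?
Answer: $- \frac{10873}{86733956} \approx -0.00012536$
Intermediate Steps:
$b = 10$ ($b = 9 - -1 = 9 + 1 = 10$)
$N{\left(B,p \right)} = 10 + 4 B$
$J = -32326$ ($J = - 2 \left(\left(-1\right) \left(-16163\right)\right) = \left(-2\right) 16163 = -32326$)
$t = \frac{264202992}{10873}$ ($t = \left(18552 + \frac{105}{-32619}\right) + 5747 = \left(18552 + 105 \left(- \frac{1}{32619}\right)\right) + 5747 = \left(18552 - \frac{35}{10873}\right) + 5747 = \frac{201715861}{10873} + 5747 = \frac{264202992}{10873} \approx 24299.0$)
$\frac{1}{\left(N{\left(10,170 \right)} + J\right) + t} = \frac{1}{\left(\left(10 + 4 \cdot 10\right) - 32326\right) + \frac{264202992}{10873}} = \frac{1}{\left(\left(10 + 40\right) - 32326\right) + \frac{264202992}{10873}} = \frac{1}{\left(50 - 32326\right) + \frac{264202992}{10873}} = \frac{1}{-32276 + \frac{264202992}{10873}} = \frac{1}{- \frac{86733956}{10873}} = - \frac{10873}{86733956}$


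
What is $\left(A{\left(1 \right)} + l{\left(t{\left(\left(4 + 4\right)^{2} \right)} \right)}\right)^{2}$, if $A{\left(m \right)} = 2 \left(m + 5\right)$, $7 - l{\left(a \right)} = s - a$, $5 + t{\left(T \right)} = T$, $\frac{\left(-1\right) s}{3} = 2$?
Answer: $7056$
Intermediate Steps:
$s = -6$ ($s = \left(-3\right) 2 = -6$)
$t{\left(T \right)} = -5 + T$
$l{\left(a \right)} = 13 + a$ ($l{\left(a \right)} = 7 - \left(-6 - a\right) = 7 + \left(6 + a\right) = 13 + a$)
$A{\left(m \right)} = 10 + 2 m$ ($A{\left(m \right)} = 2 \left(5 + m\right) = 10 + 2 m$)
$\left(A{\left(1 \right)} + l{\left(t{\left(\left(4 + 4\right)^{2} \right)} \right)}\right)^{2} = \left(\left(10 + 2 \cdot 1\right) - \left(-8 - \left(4 + 4\right)^{2}\right)\right)^{2} = \left(\left(10 + 2\right) + \left(13 - \left(5 - 8^{2}\right)\right)\right)^{2} = \left(12 + \left(13 + \left(-5 + 64\right)\right)\right)^{2} = \left(12 + \left(13 + 59\right)\right)^{2} = \left(12 + 72\right)^{2} = 84^{2} = 7056$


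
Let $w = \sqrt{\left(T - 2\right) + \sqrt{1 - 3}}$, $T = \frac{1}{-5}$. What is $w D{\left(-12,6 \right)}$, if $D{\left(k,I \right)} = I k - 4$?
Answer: $- \frac{76 \sqrt{-55 + 25 i \sqrt{2}}}{5} \approx -34.634 - 117.93 i$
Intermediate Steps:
$T = - \frac{1}{5} \approx -0.2$
$D{\left(k,I \right)} = -4 + I k$
$w = \sqrt{- \frac{11}{5} + i \sqrt{2}}$ ($w = \sqrt{\left(- \frac{1}{5} - 2\right) + \sqrt{1 - 3}} = \sqrt{\left(- \frac{1}{5} - 2\right) + \sqrt{-2}} = \sqrt{- \frac{11}{5} + i \sqrt{2}} \approx 0.45571 + 1.5517 i$)
$w D{\left(-12,6 \right)} = \frac{\sqrt{-55 + 25 i \sqrt{2}}}{5} \left(-4 + 6 \left(-12\right)\right) = \frac{\sqrt{-55 + 25 i \sqrt{2}}}{5} \left(-4 - 72\right) = \frac{\sqrt{-55 + 25 i \sqrt{2}}}{5} \left(-76\right) = - \frac{76 \sqrt{-55 + 25 i \sqrt{2}}}{5}$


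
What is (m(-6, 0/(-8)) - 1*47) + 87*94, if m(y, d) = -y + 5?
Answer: 8142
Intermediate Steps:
m(y, d) = 5 - y
(m(-6, 0/(-8)) - 1*47) + 87*94 = ((5 - 1*(-6)) - 1*47) + 87*94 = ((5 + 6) - 47) + 8178 = (11 - 47) + 8178 = -36 + 8178 = 8142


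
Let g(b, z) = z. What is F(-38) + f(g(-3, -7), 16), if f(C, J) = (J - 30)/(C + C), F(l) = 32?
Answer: 33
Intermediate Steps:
f(C, J) = (-30 + J)/(2*C) (f(C, J) = (-30 + J)/((2*C)) = (-30 + J)*(1/(2*C)) = (-30 + J)/(2*C))
F(-38) + f(g(-3, -7), 16) = 32 + (1/2)*(-30 + 16)/(-7) = 32 + (1/2)*(-1/7)*(-14) = 32 + 1 = 33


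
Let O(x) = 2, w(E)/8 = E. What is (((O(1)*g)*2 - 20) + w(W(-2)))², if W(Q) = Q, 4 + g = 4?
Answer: 1296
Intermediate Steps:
g = 0 (g = -4 + 4 = 0)
w(E) = 8*E
(((O(1)*g)*2 - 20) + w(W(-2)))² = (((2*0)*2 - 20) + 8*(-2))² = ((0*2 - 20) - 16)² = ((0 - 20) - 16)² = (-20 - 16)² = (-36)² = 1296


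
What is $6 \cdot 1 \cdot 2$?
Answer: $12$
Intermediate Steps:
$6 \cdot 1 \cdot 2 = 6 \cdot 2 = 12$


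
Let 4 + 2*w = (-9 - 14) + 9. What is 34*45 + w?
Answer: 1521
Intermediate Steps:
w = -9 (w = -2 + ((-9 - 14) + 9)/2 = -2 + (-23 + 9)/2 = -2 + (½)*(-14) = -2 - 7 = -9)
34*45 + w = 34*45 - 9 = 1530 - 9 = 1521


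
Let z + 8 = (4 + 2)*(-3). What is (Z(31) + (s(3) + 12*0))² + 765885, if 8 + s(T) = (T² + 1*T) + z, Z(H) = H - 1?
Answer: 765949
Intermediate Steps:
Z(H) = -1 + H
z = -26 (z = -8 + (4 + 2)*(-3) = -8 + 6*(-3) = -8 - 18 = -26)
s(T) = -34 + T + T² (s(T) = -8 + ((T² + 1*T) - 26) = -8 + ((T² + T) - 26) = -8 + ((T + T²) - 26) = -8 + (-26 + T + T²) = -34 + T + T²)
(Z(31) + (s(3) + 12*0))² + 765885 = ((-1 + 31) + ((-34 + 3 + 3²) + 12*0))² + 765885 = (30 + ((-34 + 3 + 9) + 0))² + 765885 = (30 + (-22 + 0))² + 765885 = (30 - 22)² + 765885 = 8² + 765885 = 64 + 765885 = 765949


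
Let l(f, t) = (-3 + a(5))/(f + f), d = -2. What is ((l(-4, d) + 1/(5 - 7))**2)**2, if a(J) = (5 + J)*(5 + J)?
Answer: 104060401/4096 ≈ 25405.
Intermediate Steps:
a(J) = (5 + J)**2
l(f, t) = 97/(2*f) (l(f, t) = (-3 + (5 + 5)**2)/(f + f) = (-3 + 10**2)/((2*f)) = (-3 + 100)*(1/(2*f)) = 97*(1/(2*f)) = 97/(2*f))
((l(-4, d) + 1/(5 - 7))**2)**2 = (((97/2)/(-4) + 1/(5 - 7))**2)**2 = (((97/2)*(-1/4) + 1/(-2))**2)**2 = ((-97/8 - 1/2)**2)**2 = ((-101/8)**2)**2 = (10201/64)**2 = 104060401/4096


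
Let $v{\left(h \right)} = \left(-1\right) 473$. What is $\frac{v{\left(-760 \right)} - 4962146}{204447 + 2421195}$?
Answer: $- \frac{4962619}{2625642} \approx -1.8901$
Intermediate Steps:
$v{\left(h \right)} = -473$
$\frac{v{\left(-760 \right)} - 4962146}{204447 + 2421195} = \frac{-473 - 4962146}{204447 + 2421195} = - \frac{4962619}{2625642}$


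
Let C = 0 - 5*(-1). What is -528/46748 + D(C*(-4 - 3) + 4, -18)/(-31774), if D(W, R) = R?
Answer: -1991901/185671369 ≈ -0.010728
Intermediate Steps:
C = 5 (C = 0 + 5 = 5)
-528/46748 + D(C*(-4 - 3) + 4, -18)/(-31774) = -528/46748 - 18/(-31774) = -528*1/46748 - 18*(-1/31774) = -132/11687 + 9/15887 = -1991901/185671369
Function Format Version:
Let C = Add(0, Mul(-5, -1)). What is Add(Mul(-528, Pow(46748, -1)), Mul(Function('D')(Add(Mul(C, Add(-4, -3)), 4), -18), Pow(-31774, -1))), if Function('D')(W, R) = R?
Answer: Rational(-1991901, 185671369) ≈ -0.010728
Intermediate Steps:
C = 5 (C = Add(0, 5) = 5)
Add(Mul(-528, Pow(46748, -1)), Mul(Function('D')(Add(Mul(C, Add(-4, -3)), 4), -18), Pow(-31774, -1))) = Add(Mul(-528, Pow(46748, -1)), Mul(-18, Pow(-31774, -1))) = Add(Mul(-528, Rational(1, 46748)), Mul(-18, Rational(-1, 31774))) = Add(Rational(-132, 11687), Rational(9, 15887)) = Rational(-1991901, 185671369)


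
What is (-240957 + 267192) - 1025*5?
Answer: 21110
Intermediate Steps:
(-240957 + 267192) - 1025*5 = 26235 - 5125 = 21110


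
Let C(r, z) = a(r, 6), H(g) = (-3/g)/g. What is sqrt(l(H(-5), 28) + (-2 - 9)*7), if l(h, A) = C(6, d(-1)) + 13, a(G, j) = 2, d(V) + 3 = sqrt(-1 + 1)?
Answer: I*sqrt(62) ≈ 7.874*I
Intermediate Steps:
d(V) = -3 (d(V) = -3 + sqrt(-1 + 1) = -3 + sqrt(0) = -3 + 0 = -3)
H(g) = -3/g**2
C(r, z) = 2
l(h, A) = 15 (l(h, A) = 2 + 13 = 15)
sqrt(l(H(-5), 28) + (-2 - 9)*7) = sqrt(15 + (-2 - 9)*7) = sqrt(15 - 11*7) = sqrt(15 - 77) = sqrt(-62) = I*sqrt(62)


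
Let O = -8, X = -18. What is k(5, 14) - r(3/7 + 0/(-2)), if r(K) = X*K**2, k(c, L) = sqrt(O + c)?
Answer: 162/49 + I*sqrt(3) ≈ 3.3061 + 1.732*I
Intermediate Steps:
k(c, L) = sqrt(-8 + c)
r(K) = -18*K**2
k(5, 14) - r(3/7 + 0/(-2)) = sqrt(-8 + 5) - (-18)*(3/7 + 0/(-2))**2 = sqrt(-3) - (-18)*(3*(1/7) + 0*(-1/2))**2 = I*sqrt(3) - (-18)*(3/7 + 0)**2 = I*sqrt(3) - (-18)*(3/7)**2 = I*sqrt(3) - (-18)*9/49 = I*sqrt(3) - 1*(-162/49) = I*sqrt(3) + 162/49 = 162/49 + I*sqrt(3)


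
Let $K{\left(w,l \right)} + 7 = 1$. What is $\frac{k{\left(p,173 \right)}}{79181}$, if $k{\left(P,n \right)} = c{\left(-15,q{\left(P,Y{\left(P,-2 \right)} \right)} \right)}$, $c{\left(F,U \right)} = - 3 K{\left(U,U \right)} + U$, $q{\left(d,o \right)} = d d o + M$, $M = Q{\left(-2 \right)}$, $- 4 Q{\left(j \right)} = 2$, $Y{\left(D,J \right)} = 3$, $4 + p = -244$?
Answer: $\frac{369059}{158362} \approx 2.3305$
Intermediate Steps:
$p = -248$ ($p = -4 - 244 = -248$)
$Q{\left(j \right)} = - \frac{1}{2}$ ($Q{\left(j \right)} = \left(- \frac{1}{4}\right) 2 = - \frac{1}{2}$)
$M = - \frac{1}{2} \approx -0.5$
$K{\left(w,l \right)} = -6$ ($K{\left(w,l \right)} = -7 + 1 = -6$)
$q{\left(d,o \right)} = - \frac{1}{2} + o d^{2}$ ($q{\left(d,o \right)} = d d o - \frac{1}{2} = d^{2} o - \frac{1}{2} = o d^{2} - \frac{1}{2} = - \frac{1}{2} + o d^{2}$)
$c{\left(F,U \right)} = 18 + U$ ($c{\left(F,U \right)} = \left(-3\right) \left(-6\right) + U = 18 + U$)
$k{\left(P,n \right)} = \frac{35}{2} + 3 P^{2}$ ($k{\left(P,n \right)} = 18 + \left(- \frac{1}{2} + 3 P^{2}\right) = \frac{35}{2} + 3 P^{2}$)
$\frac{k{\left(p,173 \right)}}{79181} = \frac{\frac{35}{2} + 3 \left(-248\right)^{2}}{79181} = \left(\frac{35}{2} + 3 \cdot 61504\right) \frac{1}{79181} = \left(\frac{35}{2} + 184512\right) \frac{1}{79181} = \frac{369059}{2} \cdot \frac{1}{79181} = \frac{369059}{158362}$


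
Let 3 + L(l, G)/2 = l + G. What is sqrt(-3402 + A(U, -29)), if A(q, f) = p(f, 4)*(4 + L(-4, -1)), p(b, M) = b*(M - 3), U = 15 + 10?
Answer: I*sqrt(3054) ≈ 55.263*I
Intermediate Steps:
U = 25
p(b, M) = b*(-3 + M)
L(l, G) = -6 + 2*G + 2*l (L(l, G) = -6 + 2*(l + G) = -6 + 2*(G + l) = -6 + (2*G + 2*l) = -6 + 2*G + 2*l)
A(q, f) = -12*f (A(q, f) = (f*(-3 + 4))*(4 + (-6 + 2*(-1) + 2*(-4))) = (f*1)*(4 + (-6 - 2 - 8)) = f*(4 - 16) = f*(-12) = -12*f)
sqrt(-3402 + A(U, -29)) = sqrt(-3402 - 12*(-29)) = sqrt(-3402 + 348) = sqrt(-3054) = I*sqrt(3054)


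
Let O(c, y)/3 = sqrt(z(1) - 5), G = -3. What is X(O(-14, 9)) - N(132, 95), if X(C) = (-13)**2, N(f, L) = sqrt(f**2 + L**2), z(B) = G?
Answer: 169 - sqrt(26449) ≈ 6.3685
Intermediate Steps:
z(B) = -3
O(c, y) = 6*I*sqrt(2) (O(c, y) = 3*sqrt(-3 - 5) = 3*sqrt(-8) = 3*(2*I*sqrt(2)) = 6*I*sqrt(2))
N(f, L) = sqrt(L**2 + f**2)
X(C) = 169
X(O(-14, 9)) - N(132, 95) = 169 - sqrt(95**2 + 132**2) = 169 - sqrt(9025 + 17424) = 169 - sqrt(26449)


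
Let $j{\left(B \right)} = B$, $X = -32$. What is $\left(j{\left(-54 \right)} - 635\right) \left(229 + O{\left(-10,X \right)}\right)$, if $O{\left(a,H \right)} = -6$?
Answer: $-153647$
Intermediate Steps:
$\left(j{\left(-54 \right)} - 635\right) \left(229 + O{\left(-10,X \right)}\right) = \left(-54 - 635\right) \left(229 - 6\right) = \left(-689\right) 223 = -153647$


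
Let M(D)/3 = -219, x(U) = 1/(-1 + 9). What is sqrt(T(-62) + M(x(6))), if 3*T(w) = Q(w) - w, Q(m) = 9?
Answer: 10*I*sqrt(57)/3 ≈ 25.166*I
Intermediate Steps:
x(U) = 1/8
M(D) = -657 (M(D) = 3*(-219) = -657)
T(w) = 3 - w/3 (T(w) = (9 - w)/3 = 3 - w/3)
sqrt(T(-62) + M(x(6))) = sqrt((3 - 1/3*(-62)) - 657) = sqrt((3 + 62/3) - 657) = sqrt(71/3 - 657) = sqrt(-1900/3) = 10*I*sqrt(57)/3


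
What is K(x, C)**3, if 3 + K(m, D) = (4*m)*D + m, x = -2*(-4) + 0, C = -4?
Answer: -1860867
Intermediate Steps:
x = 8 (x = 8 + 0 = 8)
K(m, D) = -3 + m + 4*D*m (K(m, D) = -3 + ((4*m)*D + m) = -3 + (4*D*m + m) = -3 + (m + 4*D*m) = -3 + m + 4*D*m)
K(x, C)**3 = (-3 + 8 + 4*(-4)*8)**3 = (-3 + 8 - 128)**3 = (-123)**3 = -1860867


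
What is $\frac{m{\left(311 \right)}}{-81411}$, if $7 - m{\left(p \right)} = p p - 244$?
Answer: $\frac{8770}{7401} \approx 1.185$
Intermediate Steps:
$m{\left(p \right)} = 251 - p^{2}$ ($m{\left(p \right)} = 7 - \left(p p - 244\right) = 7 - \left(p^{2} - 244\right) = 7 - \left(-244 + p^{2}\right) = 251 - p^{2}$)
$\frac{m{\left(311 \right)}}{-81411} = \frac{251 - 311^{2}}{-81411} = \left(251 - 96721\right) \left(- \frac{1}{81411}\right) = \left(-96470\right) \left(- \frac{1}{81411}\right) = \frac{8770}{7401}$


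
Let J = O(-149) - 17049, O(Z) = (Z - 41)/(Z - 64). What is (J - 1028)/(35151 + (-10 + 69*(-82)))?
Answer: -3850211/6279879 ≈ -0.61310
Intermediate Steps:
O(Z) = (-41 + Z)/(-64 + Z)
J = -3631247/213 (J = (-41 - 149)/(-64 - 149) - 17049 = -190/(-213) - 17049 = -1/213*(-190) - 17049 = 190/213 - 17049 = -3631247/213 ≈ -17048.)
(J - 1028)/(35151 + (-10 + 69*(-82))) = (-3631247/213 - 1028)/(35151 + (-10 + 69*(-82))) = -3850211/(213*(35151 + (-10 - 5658))) = -3850211/(213*(35151 - 5668)) = -3850211/213/29483 = -3850211/213*1/29483 = -3850211/6279879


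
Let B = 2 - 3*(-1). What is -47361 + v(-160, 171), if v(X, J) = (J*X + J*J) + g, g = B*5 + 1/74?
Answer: -3363669/74 ≈ -45455.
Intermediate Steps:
B = 5 (B = 2 + 3 = 5)
g = 1851/74 (g = 5*5 + 1/74 = 25 + 1/74 = 1851/74 ≈ 25.014)
v(X, J) = 1851/74 + J² + J*X (v(X, J) = (J*X + J*J) + 1851/74 = (J*X + J²) + 1851/74 = (J² + J*X) + 1851/74 = 1851/74 + J² + J*X)
-47361 + v(-160, 171) = -47361 + (1851/74 + 171² + 171*(-160)) = -47361 + (1851/74 + 29241 - 27360) = -47361 + 141045/74 = -3363669/74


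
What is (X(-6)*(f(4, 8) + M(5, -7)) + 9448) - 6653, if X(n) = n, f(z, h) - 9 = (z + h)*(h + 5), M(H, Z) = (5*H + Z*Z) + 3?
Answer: 1343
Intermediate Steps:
M(H, Z) = 3 + Z² + 5*H (M(H, Z) = (5*H + Z²) + 3 = (Z² + 5*H) + 3 = 3 + Z² + 5*H)
f(z, h) = 9 + (5 + h)*(h + z) (f(z, h) = 9 + (z + h)*(h + 5) = 9 + (h + z)*(5 + h) = 9 + (5 + h)*(h + z))
(X(-6)*(f(4, 8) + M(5, -7)) + 9448) - 6653 = (-6*((9 + 8² + 5*8 + 5*4 + 8*4) + (3 + (-7)² + 5*5)) + 9448) - 6653 = (-6*((9 + 64 + 40 + 20 + 32) + (3 + 49 + 25)) + 9448) - 6653 = (-6*(165 + 77) + 9448) - 6653 = (-6*242 + 9448) - 6653 = (-1452 + 9448) - 6653 = 7996 - 6653 = 1343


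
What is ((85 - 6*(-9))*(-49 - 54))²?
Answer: 204976489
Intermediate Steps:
((85 - 6*(-9))*(-49 - 54))² = ((85 + 54)*(-103))² = (139*(-103))² = (-14317)² = 204976489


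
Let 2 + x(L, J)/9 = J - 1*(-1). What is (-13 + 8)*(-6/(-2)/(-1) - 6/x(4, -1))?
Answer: 40/3 ≈ 13.333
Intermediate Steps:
x(L, J) = -9 + 9*J (x(L, J) = -18 + 9*(J - 1*(-1)) = -18 + 9*(J + 1) = -18 + 9*(1 + J) = -18 + (9 + 9*J) = -9 + 9*J)
(-13 + 8)*(-6/(-2)/(-1) - 6/x(4, -1)) = (-13 + 8)*(-6/(-2)/(-1) - 6/(-9 + 9*(-1))) = -5*(-6*(-1/2)*(-1) - 6/(-9 - 9)) = -5*(3*(-1) - 6/(-18)) = -5*(-3 - 6*(-1/18)) = -5*(-3 + 1/3) = -5*(-8/3) = 40/3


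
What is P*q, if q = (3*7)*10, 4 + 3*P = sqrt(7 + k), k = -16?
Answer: -280 + 210*I ≈ -280.0 + 210.0*I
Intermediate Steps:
P = -4/3 + I (P = -4/3 + sqrt(7 - 16)/3 = -4/3 + sqrt(-9)/3 = -4/3 + (3*I)/3 = -4/3 + I ≈ -1.3333 + 1.0*I)
q = 210 (q = 21*10 = 210)
P*q = (-4/3 + I)*210 = -280 + 210*I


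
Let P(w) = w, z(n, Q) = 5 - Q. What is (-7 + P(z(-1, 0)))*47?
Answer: -94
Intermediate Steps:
(-7 + P(z(-1, 0)))*47 = (-7 + (5 - 1*0))*47 = (-7 + (5 + 0))*47 = (-7 + 5)*47 = -2*47 = -94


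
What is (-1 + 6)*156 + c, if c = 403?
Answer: 1183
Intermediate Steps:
(-1 + 6)*156 + c = (-1 + 6)*156 + 403 = 5*156 + 403 = 780 + 403 = 1183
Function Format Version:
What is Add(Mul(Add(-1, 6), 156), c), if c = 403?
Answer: 1183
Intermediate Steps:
Add(Mul(Add(-1, 6), 156), c) = Add(Mul(Add(-1, 6), 156), 403) = Add(Mul(5, 156), 403) = Add(780, 403) = 1183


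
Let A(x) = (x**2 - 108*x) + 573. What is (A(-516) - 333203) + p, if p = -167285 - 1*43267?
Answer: -221198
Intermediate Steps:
A(x) = 573 + x**2 - 108*x
p = -210552 (p = -167285 - 43267 = -210552)
(A(-516) - 333203) + p = ((573 + (-516)**2 - 108*(-516)) - 333203) - 210552 = ((573 + 266256 + 55728) - 333203) - 210552 = (322557 - 333203) - 210552 = -10646 - 210552 = -221198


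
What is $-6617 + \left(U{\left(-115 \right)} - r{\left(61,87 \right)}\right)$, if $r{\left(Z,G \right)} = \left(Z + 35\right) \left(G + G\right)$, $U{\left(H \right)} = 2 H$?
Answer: $-23551$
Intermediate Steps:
$r{\left(Z,G \right)} = 2 G \left(35 + Z\right)$ ($r{\left(Z,G \right)} = \left(35 + Z\right) 2 G = 2 G \left(35 + Z\right)$)
$-6617 + \left(U{\left(-115 \right)} - r{\left(61,87 \right)}\right) = -6617 + \left(2 \left(-115\right) - 2 \cdot 87 \left(35 + 61\right)\right) = -6617 - \left(230 + 2 \cdot 87 \cdot 96\right) = -6617 - 16934 = -23551$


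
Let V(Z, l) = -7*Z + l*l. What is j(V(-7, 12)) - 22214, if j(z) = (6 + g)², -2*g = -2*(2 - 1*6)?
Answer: -22210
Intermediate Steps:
g = -4 (g = -(-1)*(2 - 1*6) = -(-1)*(2 - 6) = -(-1)*(-4) = -½*8 = -4)
V(Z, l) = l² - 7*Z (V(Z, l) = -7*Z + l² = l² - 7*Z)
j(z) = 4 (j(z) = (6 - 4)² = 2² = 4)
j(V(-7, 12)) - 22214 = 4 - 22214 = -22210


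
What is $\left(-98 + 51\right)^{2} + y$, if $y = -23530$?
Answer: $-21321$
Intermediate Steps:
$\left(-98 + 51\right)^{2} + y = \left(-98 + 51\right)^{2} - 23530 = \left(-47\right)^{2} - 23530 = 2209 - 23530 = -21321$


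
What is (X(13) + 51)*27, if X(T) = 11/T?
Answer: 18198/13 ≈ 1399.8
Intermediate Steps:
(X(13) + 51)*27 = (11/13 + 51)*27 = (674/13)*27 = 18198/13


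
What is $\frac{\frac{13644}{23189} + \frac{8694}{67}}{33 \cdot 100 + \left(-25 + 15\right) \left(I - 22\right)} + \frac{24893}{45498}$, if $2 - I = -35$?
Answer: $\frac{7280084604679}{12370497855450} \approx 0.5885$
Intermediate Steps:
$I = 37$ ($I = 2 - -35 = 2 + 35 = 37$)
$\frac{\frac{13644}{23189} + \frac{8694}{67}}{33 \cdot 100 + \left(-25 + 15\right) \left(I - 22\right)} + \frac{24893}{45498} = \frac{\frac{13644}{23189} + \frac{8694}{67}}{33 \cdot 100 + \left(-25 + 15\right) \left(37 - 22\right)} + \frac{24893}{45498} = \frac{13644 \cdot \frac{1}{23189} + 8694 \cdot \frac{1}{67}}{3300 - 150} + 24893 \cdot \frac{1}{45498} = \frac{\frac{13644}{23189} + \frac{8694}{67}}{3300 - 150} + \frac{24893}{45498} = \frac{202519314}{1553663 \cdot 3150} + \frac{24893}{45498} = \frac{202519314}{1553663} \cdot \frac{1}{3150} + \frac{24893}{45498} = \frac{11251073}{271891025} + \frac{24893}{45498} = \frac{7280084604679}{12370497855450}$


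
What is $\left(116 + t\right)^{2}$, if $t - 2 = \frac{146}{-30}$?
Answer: $\frac{2879809}{225} \approx 12799.0$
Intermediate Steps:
$t = - \frac{43}{15}$ ($t = 2 + \frac{146}{-30} = 2 + 146 \left(- \frac{1}{30}\right) = 2 - \frac{73}{15} = - \frac{43}{15} \approx -2.8667$)
$\left(116 + t\right)^{2} = \left(116 - \frac{43}{15}\right)^{2} = \left(\frac{1697}{15}\right)^{2} = \frac{2879809}{225}$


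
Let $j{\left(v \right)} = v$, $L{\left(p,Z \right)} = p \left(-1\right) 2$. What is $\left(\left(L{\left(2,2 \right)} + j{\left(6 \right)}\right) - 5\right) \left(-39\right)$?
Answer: $117$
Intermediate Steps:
$L{\left(p,Z \right)} = - 2 p$ ($L{\left(p,Z \right)} = - p 2 = - 2 p$)
$\left(\left(L{\left(2,2 \right)} + j{\left(6 \right)}\right) - 5\right) \left(-39\right) = \left(\left(\left(-2\right) 2 + 6\right) - 5\right) \left(-39\right) = \left(\left(-4 + 6\right) - 5\right) \left(-39\right) = \left(2 - 5\right) \left(-39\right) = \left(-3\right) \left(-39\right) = 117$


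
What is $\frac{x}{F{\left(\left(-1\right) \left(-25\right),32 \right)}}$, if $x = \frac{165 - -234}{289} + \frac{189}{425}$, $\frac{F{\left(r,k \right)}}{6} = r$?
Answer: $\frac{2198}{180625} \approx 0.012169$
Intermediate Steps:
$F{\left(r,k \right)} = 6 r$
$x = \frac{13188}{7225}$ ($x = \left(165 + 234\right) \frac{1}{289} + 189 \cdot \frac{1}{425} = 399 \cdot \frac{1}{289} + \frac{189}{425} = \frac{399}{289} + \frac{189}{425} = \frac{13188}{7225} \approx 1.8253$)
$\frac{x}{F{\left(\left(-1\right) \left(-25\right),32 \right)}} = \frac{13188}{7225 \cdot 6 \left(\left(-1\right) \left(-25\right)\right)} = \frac{13188}{7225 \cdot 6 \cdot 25} = \frac{13188}{7225 \cdot 150} = \frac{13188}{7225} \cdot \frac{1}{150} = \frac{2198}{180625}$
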